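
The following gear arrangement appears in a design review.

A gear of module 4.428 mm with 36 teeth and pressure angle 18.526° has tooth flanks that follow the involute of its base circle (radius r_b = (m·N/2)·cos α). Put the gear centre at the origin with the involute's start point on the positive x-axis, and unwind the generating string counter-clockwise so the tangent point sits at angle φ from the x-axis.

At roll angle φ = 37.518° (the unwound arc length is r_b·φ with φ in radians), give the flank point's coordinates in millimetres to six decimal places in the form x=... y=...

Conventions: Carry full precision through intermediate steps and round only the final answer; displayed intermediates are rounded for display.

recognized (one wheel, involute flank): single-mesh tooth geometry, m = 4.428, N = 36
pitch radius r_p = m·N/2 = 4.428·36/2 = 79.704000
base radius r_b = r_p·cos α = 79.704000·cos 18.526° = 75.573704
roll angle φ = 37.518° = 0.65481263 rad
x = r_b·(cos φ + φ·sin φ) = 90.080070
y = r_b·(sin φ − φ·cos φ) = 6.774284

x=90.080070 y=6.774284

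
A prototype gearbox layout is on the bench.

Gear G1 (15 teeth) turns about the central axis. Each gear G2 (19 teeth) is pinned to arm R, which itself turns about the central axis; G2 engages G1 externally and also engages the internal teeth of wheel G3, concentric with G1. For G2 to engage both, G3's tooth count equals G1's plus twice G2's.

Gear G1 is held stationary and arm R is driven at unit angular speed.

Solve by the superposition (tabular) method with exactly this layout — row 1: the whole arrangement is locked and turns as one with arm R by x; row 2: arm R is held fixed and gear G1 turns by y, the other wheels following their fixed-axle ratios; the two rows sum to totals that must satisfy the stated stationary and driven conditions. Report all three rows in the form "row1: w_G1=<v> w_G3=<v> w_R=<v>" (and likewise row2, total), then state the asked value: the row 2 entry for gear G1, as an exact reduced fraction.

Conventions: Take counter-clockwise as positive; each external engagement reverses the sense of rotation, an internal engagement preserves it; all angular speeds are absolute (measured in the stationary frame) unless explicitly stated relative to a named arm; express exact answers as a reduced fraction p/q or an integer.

recognized (axles ride arm R): planetary set, 15/19/53 teeth
superposition row 1 [locked train]: every member turns x
row 2 — arm fixed, fixed-axis ratios: sun y, ring −(15/53)·y, arm 0
boundary: total ω_sun = x + y = 0 and total ω_arm = x = 1  ⇒  y = -1, x = 1
row 2 ring = −(15/53)·(-1) = 15/53
totals (row 1 + row 2): sun 1 + (-1) = 0, ring 1 + 15/53 = 68/53, arm 1 + 0 = 1
asked cell (row2, sun) = -1

row1: w_G1=1 w_G3=1 w_R=1
row2: w_G1=-1 w_G3=15/53 w_R=0
total: w_G1=0 w_G3=68/53 w_R=1
asked value: -1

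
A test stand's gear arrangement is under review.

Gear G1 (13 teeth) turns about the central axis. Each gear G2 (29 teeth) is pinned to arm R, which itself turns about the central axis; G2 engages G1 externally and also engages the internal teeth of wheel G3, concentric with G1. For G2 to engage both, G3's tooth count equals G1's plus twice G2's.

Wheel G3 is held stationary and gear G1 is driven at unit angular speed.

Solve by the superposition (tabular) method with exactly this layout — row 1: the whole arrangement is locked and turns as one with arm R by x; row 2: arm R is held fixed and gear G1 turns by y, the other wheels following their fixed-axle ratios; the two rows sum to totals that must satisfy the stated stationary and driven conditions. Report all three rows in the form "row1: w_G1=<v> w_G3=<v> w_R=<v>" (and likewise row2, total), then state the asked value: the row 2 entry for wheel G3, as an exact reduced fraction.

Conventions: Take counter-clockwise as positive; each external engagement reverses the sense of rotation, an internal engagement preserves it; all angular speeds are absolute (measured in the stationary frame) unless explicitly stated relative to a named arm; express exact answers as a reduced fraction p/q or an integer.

recognized (axles ride arm R): planetary set, 13/29/71 teeth
superposition row 1 [locked train]: every member turns x
row 2 — arm fixed, fixed-axis ratios: sun y, ring −(13/71)·y, arm 0
boundary: total ω_ring = x − (13/71)·y = 0 and total ω_sun = x + y = 1  ⇒  y = 71/84, x = 13/84
row 2 ring = −(13/71)·71/84 = -13/84
totals (row 1 + row 2): sun 13/84 + 71/84 = 1, ring 13/84 + (-13/84) = 0, arm 13/84 + 0 = 13/84
asked cell (row2, ring) = -13/84

row1: w_G1=13/84 w_G3=13/84 w_R=13/84
row2: w_G1=71/84 w_G3=-13/84 w_R=0
total: w_G1=1 w_G3=0 w_R=13/84
asked value: -13/84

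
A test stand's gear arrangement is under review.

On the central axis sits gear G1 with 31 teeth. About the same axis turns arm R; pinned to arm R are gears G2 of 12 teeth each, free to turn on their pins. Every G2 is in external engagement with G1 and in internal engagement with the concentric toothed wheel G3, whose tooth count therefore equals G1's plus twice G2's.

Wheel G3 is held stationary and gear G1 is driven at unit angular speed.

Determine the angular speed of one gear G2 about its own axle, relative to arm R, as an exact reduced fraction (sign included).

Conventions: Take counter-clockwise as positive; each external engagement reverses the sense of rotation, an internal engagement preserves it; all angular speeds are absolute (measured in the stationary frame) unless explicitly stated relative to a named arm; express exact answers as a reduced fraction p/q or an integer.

-1705/1032

topology: planetary set — G1 31T / G2 12T / G3 55T, arm = carrier (Willis)
ring teeth: 31 + 2·12 = 55
31(ω_sun−ω_arm) = −55(ω_ring−ω_arm),  ω_ring = 0, ω_sun = 1
31(1−ω_arm) = −55(0−ω_arm)  ⇒  86·ω_arm = 31  ⇒  ω_arm = 31/86
sun–planet mesh: 31·(1−31/86) = −12·(ω_p−ω_arm)  ⇒  ω_p−ω_arm = -1705/1032
exact speed ratio = -1705/1032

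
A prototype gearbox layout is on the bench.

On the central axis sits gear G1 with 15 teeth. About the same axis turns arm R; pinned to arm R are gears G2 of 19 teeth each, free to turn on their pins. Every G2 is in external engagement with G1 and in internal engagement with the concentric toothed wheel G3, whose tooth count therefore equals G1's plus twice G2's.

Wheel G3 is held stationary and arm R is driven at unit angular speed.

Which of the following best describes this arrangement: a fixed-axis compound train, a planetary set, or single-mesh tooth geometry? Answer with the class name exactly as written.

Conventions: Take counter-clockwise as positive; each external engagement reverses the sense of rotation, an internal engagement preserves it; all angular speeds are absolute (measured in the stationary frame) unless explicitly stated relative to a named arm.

class = planetary set [G3 = 15+2·19 = 53; Willis about the carrier]
classification: planetary set

planetary set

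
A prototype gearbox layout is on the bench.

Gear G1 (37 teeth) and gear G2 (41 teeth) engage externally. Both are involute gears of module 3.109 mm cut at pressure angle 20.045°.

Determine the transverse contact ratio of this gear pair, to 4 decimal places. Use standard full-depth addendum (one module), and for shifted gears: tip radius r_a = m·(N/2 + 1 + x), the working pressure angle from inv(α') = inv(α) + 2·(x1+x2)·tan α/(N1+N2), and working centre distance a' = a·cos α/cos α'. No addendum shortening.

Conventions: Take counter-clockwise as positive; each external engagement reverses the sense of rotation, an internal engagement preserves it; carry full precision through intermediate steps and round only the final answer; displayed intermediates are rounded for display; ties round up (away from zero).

1.7060

class = single-mesh tooth geometry [involute pair 37T × 41T, m = 3.109]
base radii: r_b1 = 54.032364, r_b2 = 59.873700
tip radii: r_a1 = 60.625500, r_a2 = 66.843500
no profile shift: α' = α, a' = a
action lengths: √(r_a1²−r_b1²) = 27.494634, √(r_a2²−r_b2²) = 29.718572
base pitch p_b = π·m·cos α = 9.175550
CR = (27.494634 + 29.718572 − 121.251000·sin 20.04500°)/9.175550 = 1.705995
contact ratio ≈ 1.7060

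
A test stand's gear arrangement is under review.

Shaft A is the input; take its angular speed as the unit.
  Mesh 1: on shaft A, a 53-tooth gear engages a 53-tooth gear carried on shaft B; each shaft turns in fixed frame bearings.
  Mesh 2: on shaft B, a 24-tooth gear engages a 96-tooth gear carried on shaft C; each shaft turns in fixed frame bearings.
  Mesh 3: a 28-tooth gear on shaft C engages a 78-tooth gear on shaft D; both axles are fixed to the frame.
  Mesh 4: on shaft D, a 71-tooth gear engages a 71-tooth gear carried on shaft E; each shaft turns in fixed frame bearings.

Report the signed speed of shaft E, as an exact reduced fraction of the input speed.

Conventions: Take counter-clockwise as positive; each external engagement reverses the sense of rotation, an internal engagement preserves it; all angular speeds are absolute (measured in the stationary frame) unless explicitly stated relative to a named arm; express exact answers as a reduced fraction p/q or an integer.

7/78

4-mesh fixed-axis compound train (all bearings frame-fixed)
mesh 1 [53T→53T]: |ω|/ω_in = 1×53/53 = 1, sense flips to −
mesh 2 [24T→96T]: |ω|/ω_in = 1×24/96 = 1/4, sense flips to +
mesh 3 [28T→78T]: |ω|/ω_in = (1/4)×28/78 = 7/78, sense flips to −
mesh 4 [71T→71T]: |ω|/ω_in = (7/78)×71/71 = 7/78, sense flips to +
signed output speed (× input speed) = 7/78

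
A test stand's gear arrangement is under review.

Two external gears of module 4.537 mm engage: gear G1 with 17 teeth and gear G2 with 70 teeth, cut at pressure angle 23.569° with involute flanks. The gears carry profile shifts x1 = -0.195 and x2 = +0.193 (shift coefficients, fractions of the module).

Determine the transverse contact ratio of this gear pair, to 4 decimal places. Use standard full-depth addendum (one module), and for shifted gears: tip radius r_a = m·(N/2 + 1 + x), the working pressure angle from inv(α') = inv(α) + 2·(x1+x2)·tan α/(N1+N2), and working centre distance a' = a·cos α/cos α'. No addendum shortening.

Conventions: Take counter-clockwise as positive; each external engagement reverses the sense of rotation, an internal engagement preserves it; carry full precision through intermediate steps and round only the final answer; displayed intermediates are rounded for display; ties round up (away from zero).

1.5474

class = single-mesh tooth geometry [involute pair 17T × 70T, m = 4.537]
base radii: r_b1 = 35.347419, r_b2 = 145.548195
tip radii: r_a1 = 42.216785, r_a2 = 164.207641
inv(α') = inv(23.569°) + 2·(-0.195+0.193)·tan α/(17+70) = 0.02486838  ⇒  α' = 23.56296°
a' = a·cos α / cos α' = 197.3595·cos 23.569°/cos 23.56296° = 197.350425
action lengths: √(r_a1²−r_b1²) = 23.082827, √(r_a2²−r_b2²) = 76.025472
base pitch p_b = π·m·cos α = 13.064375
CR = (23.082827 + 76.025472 − 197.350425·sin 23.56296°)/13.064375 = 1.547428
contact ratio ≈ 1.5474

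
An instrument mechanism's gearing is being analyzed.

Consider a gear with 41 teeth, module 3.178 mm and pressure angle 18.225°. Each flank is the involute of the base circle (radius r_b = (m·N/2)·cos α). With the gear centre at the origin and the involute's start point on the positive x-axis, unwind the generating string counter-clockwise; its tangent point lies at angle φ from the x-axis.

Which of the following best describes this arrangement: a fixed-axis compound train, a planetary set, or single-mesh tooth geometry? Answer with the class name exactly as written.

topology: single-mesh involute geometry — m = 3.178, N = 41
classification: single-mesh tooth geometry

single-mesh tooth geometry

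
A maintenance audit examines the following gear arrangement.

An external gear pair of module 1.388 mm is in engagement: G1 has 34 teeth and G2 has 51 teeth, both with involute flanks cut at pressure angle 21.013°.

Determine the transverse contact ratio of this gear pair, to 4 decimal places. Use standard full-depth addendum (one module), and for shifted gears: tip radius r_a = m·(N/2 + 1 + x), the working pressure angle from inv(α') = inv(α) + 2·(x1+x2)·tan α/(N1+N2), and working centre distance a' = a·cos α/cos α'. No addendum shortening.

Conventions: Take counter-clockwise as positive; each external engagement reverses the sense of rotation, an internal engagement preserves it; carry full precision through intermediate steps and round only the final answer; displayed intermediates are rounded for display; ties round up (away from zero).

topology: single-mesh involute geometry — m = 1.388, 34T/51T pair
base radii: r_b1 = 22.026845, r_b2 = 33.040267
tip radii: r_a1 = 24.984000, r_a2 = 36.782000
no profile shift: α' = α, a' = a
action lengths: √(r_a1²−r_b1²) = 11.790605, √(r_a2²−r_b2²) = 16.163424
base pitch p_b = π·m·cos α = 4.070551
CR = (11.790605 + 16.163424 − 58.990000·sin 21.01300°)/4.070551 = 1.670882
contact ratio ≈ 1.6709

1.6709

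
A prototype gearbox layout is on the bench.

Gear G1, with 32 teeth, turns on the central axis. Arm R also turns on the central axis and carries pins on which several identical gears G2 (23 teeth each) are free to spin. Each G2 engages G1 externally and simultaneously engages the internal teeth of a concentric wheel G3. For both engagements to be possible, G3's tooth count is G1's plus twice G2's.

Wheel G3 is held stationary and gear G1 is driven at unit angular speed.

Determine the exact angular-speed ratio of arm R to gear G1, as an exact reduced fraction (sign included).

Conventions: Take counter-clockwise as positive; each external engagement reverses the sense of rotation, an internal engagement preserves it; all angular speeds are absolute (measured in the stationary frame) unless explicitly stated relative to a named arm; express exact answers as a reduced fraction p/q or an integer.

class = planetary set [G3 = 32+2·23 = 78; Willis about the carrier]
ring teeth: 32 + 2·23 = 78
32(ω_sun−ω_arm) = −78(ω_ring−ω_arm),  ω_ring = 0, ω_sun = 1
32(1−ω_arm) = −78(0−ω_arm)  ⇒  110·ω_arm = 32  ⇒  ω_arm = 16/55
ω_out/ω_in = 16/55

16/55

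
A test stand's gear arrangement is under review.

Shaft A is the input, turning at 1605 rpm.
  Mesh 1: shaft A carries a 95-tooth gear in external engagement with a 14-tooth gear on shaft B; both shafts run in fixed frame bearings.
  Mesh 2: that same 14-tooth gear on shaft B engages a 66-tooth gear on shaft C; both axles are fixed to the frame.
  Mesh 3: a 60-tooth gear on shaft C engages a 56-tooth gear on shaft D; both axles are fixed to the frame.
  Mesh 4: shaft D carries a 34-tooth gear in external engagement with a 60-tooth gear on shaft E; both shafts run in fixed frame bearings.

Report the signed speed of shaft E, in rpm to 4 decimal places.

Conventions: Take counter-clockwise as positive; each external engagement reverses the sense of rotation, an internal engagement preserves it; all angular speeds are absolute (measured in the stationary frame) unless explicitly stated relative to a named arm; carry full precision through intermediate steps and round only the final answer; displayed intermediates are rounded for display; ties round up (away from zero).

+1402.6380 rpm

4-mesh fixed-axis compound train (all bearings frame-fixed)
mesh 1 [95T→14T]: ω = 1605.0000×95/14 = 10891.0714 rpm, sense flips to −
mesh 2 [14T→66T]: ω = 10891.0714×14/66 = 2310.2273 rpm, sense flips to +
mesh 3 [60T→56T]: ω = 2310.2273×60/56 = 2475.2435 rpm, sense flips to −
mesh 4 [34T→60T]: ω = 2475.2435×34/60 = 1402.6380 rpm, sense flips to +
signed output speed = +1402.6380 rpm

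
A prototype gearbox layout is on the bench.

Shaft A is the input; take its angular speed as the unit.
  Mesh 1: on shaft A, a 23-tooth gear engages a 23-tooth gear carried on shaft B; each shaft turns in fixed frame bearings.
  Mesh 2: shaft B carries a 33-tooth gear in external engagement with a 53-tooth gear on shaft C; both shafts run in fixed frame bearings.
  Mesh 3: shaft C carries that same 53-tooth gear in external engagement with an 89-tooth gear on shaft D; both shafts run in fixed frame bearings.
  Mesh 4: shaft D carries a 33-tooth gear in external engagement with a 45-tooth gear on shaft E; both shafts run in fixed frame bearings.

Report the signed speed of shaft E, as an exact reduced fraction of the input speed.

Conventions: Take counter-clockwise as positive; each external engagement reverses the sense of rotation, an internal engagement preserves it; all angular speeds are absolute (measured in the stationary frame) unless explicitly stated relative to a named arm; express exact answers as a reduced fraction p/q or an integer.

4-mesh fixed-axis compound train (all bearings frame-fixed)
mesh 1 [23T→23T]: |ω|/ω_in = 1×23/23 = 1, sense flips to −
mesh 2 [33T→53T]: |ω|/ω_in = 1×33/53 = 33/53, sense flips to +
mesh 3 [53T→89T]: |ω|/ω_in = (33/53)×53/89 = 33/89, sense flips to −
mesh 4 [33T→45T]: |ω|/ω_in = (33/89)×33/45 = 121/445, sense flips to +
signed output speed (× input speed) = 121/445

121/445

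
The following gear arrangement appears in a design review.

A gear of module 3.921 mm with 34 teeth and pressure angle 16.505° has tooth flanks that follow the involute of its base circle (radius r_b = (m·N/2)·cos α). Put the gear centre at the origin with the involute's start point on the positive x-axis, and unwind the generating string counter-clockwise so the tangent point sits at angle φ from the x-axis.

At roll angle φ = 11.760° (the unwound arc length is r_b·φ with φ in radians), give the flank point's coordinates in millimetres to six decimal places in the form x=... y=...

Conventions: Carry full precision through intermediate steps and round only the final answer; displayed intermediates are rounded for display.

x=65.242454 y=0.183431

topology: single-mesh involute geometry — m = 3.921, N = 34
pitch radius r_p = m·N/2 = 3.921·34/2 = 66.657000
base radius r_b = r_p·cos α = 66.657000·cos 16.505° = 63.910395
roll angle φ = 11.760° = 0.20525072 rad
x = r_b·(cos φ + φ·sin φ) = 65.242454
y = r_b·(sin φ − φ·cos φ) = 0.183431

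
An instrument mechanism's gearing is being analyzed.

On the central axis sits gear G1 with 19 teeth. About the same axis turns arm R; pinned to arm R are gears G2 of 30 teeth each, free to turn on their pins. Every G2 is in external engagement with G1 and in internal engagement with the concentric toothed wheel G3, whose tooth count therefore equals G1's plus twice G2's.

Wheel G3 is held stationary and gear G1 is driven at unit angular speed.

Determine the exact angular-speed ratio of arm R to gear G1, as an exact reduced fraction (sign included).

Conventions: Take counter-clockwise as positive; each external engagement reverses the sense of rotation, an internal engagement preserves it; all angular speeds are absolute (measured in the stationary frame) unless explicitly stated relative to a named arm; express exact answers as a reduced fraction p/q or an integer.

recognized (axles ride arm R): planetary set, 19/30/79 teeth
ring teeth: 19 + 2·30 = 79
19(ω_sun−ω_arm) = −79(ω_ring−ω_arm),  ω_ring = 0, ω_sun = 1
19(1−ω_arm) = −79(0−ω_arm)  ⇒  98·ω_arm = 19  ⇒  ω_arm = 19/98
ω_out/ω_in = 19/98

19/98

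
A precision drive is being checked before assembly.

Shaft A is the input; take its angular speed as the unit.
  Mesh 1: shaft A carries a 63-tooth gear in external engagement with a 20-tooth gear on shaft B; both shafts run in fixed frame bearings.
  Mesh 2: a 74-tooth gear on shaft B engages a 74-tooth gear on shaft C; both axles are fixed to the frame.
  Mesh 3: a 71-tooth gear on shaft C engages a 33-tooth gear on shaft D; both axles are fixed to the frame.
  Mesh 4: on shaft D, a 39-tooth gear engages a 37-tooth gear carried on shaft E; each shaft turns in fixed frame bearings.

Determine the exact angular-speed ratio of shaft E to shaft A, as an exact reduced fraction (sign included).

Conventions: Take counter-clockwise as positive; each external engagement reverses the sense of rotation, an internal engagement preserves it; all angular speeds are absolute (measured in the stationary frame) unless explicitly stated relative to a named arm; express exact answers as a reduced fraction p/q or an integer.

class = fixed-axis compound train [4 meshes; 4 ratios multiply, 4 sense flips]
mesh 1 [63T→20T]: running ratio 63/20, sense −
mesh 2 [74T→74T]: running ratio 63/20, sense +
mesh 3 [71T→33T]: running ratio 1491/220, sense −
mesh 4 [39T→37T]: running ratio 58149/8140, sense +
ω_out/ω_in = 58149/8140

58149/8140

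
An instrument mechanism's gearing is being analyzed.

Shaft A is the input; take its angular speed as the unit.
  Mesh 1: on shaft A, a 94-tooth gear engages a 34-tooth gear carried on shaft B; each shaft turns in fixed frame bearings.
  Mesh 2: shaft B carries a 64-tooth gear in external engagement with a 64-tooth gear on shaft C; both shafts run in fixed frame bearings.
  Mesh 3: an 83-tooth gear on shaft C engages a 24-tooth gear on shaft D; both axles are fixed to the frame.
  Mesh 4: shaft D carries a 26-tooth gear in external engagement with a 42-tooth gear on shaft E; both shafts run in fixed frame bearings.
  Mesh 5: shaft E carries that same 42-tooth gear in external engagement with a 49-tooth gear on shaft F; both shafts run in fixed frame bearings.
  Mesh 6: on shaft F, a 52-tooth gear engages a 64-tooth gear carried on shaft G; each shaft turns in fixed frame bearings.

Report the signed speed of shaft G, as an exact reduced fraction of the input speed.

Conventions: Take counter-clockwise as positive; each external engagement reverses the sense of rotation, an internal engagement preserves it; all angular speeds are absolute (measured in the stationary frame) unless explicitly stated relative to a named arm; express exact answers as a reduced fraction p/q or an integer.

6-mesh fixed-axis compound train (all bearings frame-fixed)
mesh 1 [94T→34T]: |ω|/ω_in = 1×94/34 = 47/17, sense flips to −
mesh 2 [64T→64T]: |ω|/ω_in = (47/17)×64/64 = 47/17, sense flips to +
mesh 3 [83T→24T]: |ω|/ω_in = (47/17)×83/24 = 3901/408, sense flips to −
mesh 4 [26T→42T]: |ω|/ω_in = (3901/408)×26/42 = 50713/8568, sense flips to +
mesh 5 [42T→49T]: |ω|/ω_in = (50713/8568)×42/49 = 50713/9996, sense flips to −
mesh 6 [52T→64T]: |ω|/ω_in = (50713/9996)×52/64 = 659269/159936, sense flips to +
signed output speed (× input speed) = 659269/159936

659269/159936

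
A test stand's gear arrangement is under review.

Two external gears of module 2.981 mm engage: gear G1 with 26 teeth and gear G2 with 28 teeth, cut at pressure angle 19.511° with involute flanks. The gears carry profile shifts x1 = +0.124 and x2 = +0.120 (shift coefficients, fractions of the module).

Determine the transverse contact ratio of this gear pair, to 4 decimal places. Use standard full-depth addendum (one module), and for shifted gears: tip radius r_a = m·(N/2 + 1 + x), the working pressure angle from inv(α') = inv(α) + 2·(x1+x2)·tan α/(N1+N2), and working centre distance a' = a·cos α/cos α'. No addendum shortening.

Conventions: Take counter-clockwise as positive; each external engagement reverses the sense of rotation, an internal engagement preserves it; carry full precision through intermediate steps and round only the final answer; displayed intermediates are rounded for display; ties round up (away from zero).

1.5884

class = single-mesh tooth geometry [involute pair 26T × 28T, m = 2.981]
base radii: r_b1 = 36.527701, r_b2 = 39.337525
tip radii: r_a1 = 42.103644, r_a2 = 45.072720
inv(α') = inv(19.511°) + 2·(+0.124+0.120)·tan α/(26+28) = 0.01700559  ⇒  α' = 20.86715°
a' = a·cos α / cos α' = 80.4870·cos 19.511°/cos 20.86715° = 81.190612
action lengths: √(r_a1²−r_b1²) = 20.939051, √(r_a2²−r_b2²) = 22.002483
base pitch p_b = π·m·cos α = 8.827320
CR = (20.939051 + 22.002483 − 81.190612·sin 20.86715°)/8.827320 = 1.588393
contact ratio ≈ 1.5884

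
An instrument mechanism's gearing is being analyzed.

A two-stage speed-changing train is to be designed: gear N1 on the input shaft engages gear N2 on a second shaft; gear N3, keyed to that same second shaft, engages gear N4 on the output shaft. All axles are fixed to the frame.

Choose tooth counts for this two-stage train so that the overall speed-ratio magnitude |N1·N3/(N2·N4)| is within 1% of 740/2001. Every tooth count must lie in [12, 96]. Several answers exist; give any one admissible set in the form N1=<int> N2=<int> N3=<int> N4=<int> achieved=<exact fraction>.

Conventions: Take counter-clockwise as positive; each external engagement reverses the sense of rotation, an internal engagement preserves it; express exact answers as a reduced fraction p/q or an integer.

N1=20 N2=23 N3=37 N4=87 achieved=740/2001

2-stage fixed-axis compound train for ratio 740/2001
target = 740/2001 in lowest terms: an exact hit needs N1·N3 = k·740 and N2·N4 = k·2001 for one integer k, every count in [12, 96]; additionally prefer no 1:1 stage (N1 ≠ N2, N3 ≠ N4)
k = 1: N1·N3 = 740 = 20·37, N2·N4 = 2001 = 23·87
achieved = 20·37/(23·87) = 740/2001; |achieved − target| = 0 ≤ 37/10005 ✓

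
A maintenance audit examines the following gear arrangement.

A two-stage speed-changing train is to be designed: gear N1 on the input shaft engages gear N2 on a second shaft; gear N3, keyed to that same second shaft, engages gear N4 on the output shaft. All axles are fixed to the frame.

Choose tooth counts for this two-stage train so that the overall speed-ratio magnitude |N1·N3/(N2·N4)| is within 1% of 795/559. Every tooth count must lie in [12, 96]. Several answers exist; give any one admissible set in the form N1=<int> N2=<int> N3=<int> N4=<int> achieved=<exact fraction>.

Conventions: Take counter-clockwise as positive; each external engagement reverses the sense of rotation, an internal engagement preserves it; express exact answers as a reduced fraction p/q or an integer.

design class (target 795/559): fixed-axis compound train
target = 795/559 in lowest terms: an exact hit needs N1·N3 = k·795 and N2·N4 = k·559 for one integer k, every count in [12, 96]; additionally prefer no 1:1 stage (N1 ≠ N2, N3 ≠ N4)
k = 1: N1·N3 = 795 = 15·53, N2·N4 = 559 = 13·43
achieved = 15·53/(13·43) = 795/559; |achieved − target| = 0 ≤ 159/11180 ✓

N1=15 N2=13 N3=53 N4=43 achieved=795/559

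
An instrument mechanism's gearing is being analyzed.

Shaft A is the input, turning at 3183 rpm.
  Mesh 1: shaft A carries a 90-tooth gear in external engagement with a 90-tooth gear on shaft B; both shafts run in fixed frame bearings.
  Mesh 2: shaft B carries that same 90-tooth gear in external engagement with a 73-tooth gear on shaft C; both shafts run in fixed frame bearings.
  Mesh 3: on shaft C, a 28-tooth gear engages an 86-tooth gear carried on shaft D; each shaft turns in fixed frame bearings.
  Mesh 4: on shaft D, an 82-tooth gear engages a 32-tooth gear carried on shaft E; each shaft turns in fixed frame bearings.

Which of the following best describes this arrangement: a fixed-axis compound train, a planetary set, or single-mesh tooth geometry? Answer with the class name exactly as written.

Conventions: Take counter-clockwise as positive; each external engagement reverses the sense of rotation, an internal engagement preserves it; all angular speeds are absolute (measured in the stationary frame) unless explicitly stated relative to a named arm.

class = fixed-axis compound train [4 meshes; 4 ratios multiply, 4 sense flips]
classification: fixed-axis compound train

fixed-axis compound train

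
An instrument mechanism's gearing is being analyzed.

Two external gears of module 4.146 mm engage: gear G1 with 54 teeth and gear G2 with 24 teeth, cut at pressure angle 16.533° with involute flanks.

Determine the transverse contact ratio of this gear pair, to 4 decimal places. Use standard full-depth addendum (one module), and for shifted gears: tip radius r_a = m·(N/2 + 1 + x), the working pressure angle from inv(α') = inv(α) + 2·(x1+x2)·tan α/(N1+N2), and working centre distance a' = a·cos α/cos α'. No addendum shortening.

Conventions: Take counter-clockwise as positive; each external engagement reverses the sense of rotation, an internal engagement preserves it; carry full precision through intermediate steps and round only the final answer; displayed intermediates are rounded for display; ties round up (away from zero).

1.8711

topology: single-mesh involute geometry — m = 4.146, 54T/24T pair
base radii: r_b1 = 107.313869, r_b2 = 47.695053
tip radii: r_a1 = 116.088000, r_a2 = 53.898000
no profile shift: α' = α, a' = a
action lengths: √(r_a1²−r_b1²) = 44.273662, √(r_a2²−r_b2²) = 25.103313
base pitch p_b = π·m·cos α = 12.486536
CR = (44.273662 + 25.103313 − 161.694000·sin 16.53300°)/12.486536 = 1.871144
contact ratio ≈ 1.8711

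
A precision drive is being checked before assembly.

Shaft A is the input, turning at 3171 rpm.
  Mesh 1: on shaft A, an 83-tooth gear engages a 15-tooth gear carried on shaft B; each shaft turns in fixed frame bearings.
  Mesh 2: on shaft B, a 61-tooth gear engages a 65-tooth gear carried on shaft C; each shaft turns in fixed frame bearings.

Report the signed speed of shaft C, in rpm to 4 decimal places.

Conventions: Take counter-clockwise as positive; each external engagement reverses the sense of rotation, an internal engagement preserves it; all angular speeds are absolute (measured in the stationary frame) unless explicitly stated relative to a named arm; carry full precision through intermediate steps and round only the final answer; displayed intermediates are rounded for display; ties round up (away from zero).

recognized (3 fixed axles, 2 meshes): fixed-axis compound train
mesh 1 [83T→15T]: ω = 3171.0000×83/15 = 17546.2000 rpm, sense flips to −
mesh 2 [61T→65T]: ω = 17546.2000×61/65 = 16466.4338 rpm, sense flips to +
signed output speed = +16466.4338 rpm

+16466.4338 rpm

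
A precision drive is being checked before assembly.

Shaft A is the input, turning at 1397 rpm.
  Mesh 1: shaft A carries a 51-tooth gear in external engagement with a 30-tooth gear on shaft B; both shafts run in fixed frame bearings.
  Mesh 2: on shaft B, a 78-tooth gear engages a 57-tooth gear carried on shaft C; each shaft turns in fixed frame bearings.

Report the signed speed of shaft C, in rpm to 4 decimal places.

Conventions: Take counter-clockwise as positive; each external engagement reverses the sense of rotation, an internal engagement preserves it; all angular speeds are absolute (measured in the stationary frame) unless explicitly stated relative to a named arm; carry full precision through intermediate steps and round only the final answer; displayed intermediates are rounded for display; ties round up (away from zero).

+3249.8632 rpm

recognized (3 fixed axles, 2 meshes): fixed-axis compound train
mesh 1 [51T→30T]: ω = 1397.0000×51/30 = 2374.9000 rpm, sense flips to −
mesh 2 [78T→57T]: ω = 2374.9000×78/57 = 3249.8632 rpm, sense flips to +
signed output speed = +3249.8632 rpm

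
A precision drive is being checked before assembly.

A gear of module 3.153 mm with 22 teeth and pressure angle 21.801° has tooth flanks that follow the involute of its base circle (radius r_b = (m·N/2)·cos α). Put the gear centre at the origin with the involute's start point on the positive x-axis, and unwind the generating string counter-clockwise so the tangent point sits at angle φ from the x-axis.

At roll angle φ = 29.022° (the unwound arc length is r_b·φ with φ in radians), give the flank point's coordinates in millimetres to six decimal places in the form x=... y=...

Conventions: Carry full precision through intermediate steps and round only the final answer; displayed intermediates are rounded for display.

topology: single-mesh involute geometry — m = 3.153, N = 22
pitch radius r_p = m·N/2 = 3.153·22/2 = 34.683000
base radius r_b = r_p·cos α = 34.683000·cos 21.801° = 32.202449
roll angle φ = 29.022° = 0.50652946 rad
x = r_b·(cos φ + φ·sin φ) = 36.072344
y = r_b·(sin φ − φ·cos φ) = 1.359558

x=36.072344 y=1.359558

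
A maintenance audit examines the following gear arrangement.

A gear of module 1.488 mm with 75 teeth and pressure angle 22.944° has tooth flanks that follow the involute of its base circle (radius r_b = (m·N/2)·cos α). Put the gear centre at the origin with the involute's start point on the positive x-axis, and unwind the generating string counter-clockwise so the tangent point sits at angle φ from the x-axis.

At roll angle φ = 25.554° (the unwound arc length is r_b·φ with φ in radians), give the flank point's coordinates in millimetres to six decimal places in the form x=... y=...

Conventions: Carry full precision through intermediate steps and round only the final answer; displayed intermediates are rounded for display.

x=56.244825 y=1.489581

single-mesh involute tooth geometry (75T wheel at module 1.488)
pitch radius r_p = m·N/2 = 1.488·75/2 = 55.800000
base radius r_b = r_p·cos α = 55.800000·cos 22.944° = 51.385456
roll angle φ = 25.554° = 0.44600144 rad
x = r_b·(cos φ + φ·sin φ) = 56.244825
y = r_b·(sin φ − φ·cos φ) = 1.489581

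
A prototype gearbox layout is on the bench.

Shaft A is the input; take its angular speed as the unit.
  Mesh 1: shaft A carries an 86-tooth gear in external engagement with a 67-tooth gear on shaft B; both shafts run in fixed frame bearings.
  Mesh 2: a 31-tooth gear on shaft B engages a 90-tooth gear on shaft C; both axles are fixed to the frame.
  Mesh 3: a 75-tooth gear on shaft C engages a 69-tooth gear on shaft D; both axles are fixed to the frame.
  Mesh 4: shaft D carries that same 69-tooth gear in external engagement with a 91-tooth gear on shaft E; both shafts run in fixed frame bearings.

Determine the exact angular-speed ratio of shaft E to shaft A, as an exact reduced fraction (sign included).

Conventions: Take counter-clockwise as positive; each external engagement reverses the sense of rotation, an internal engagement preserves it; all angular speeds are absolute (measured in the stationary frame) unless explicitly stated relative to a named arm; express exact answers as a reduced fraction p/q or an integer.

class = fixed-axis compound train [4 meshes; 4 ratios multiply, 4 sense flips]
mesh 1 [86T→67T]: running ratio 86/67, sense −
mesh 2 [31T→90T]: running ratio 1333/3015, sense +
mesh 3 [75T→69T]: running ratio 6665/13869, sense −
mesh 4 [69T→91T]: running ratio 6665/18291, sense +
ω_out/ω_in = 6665/18291

6665/18291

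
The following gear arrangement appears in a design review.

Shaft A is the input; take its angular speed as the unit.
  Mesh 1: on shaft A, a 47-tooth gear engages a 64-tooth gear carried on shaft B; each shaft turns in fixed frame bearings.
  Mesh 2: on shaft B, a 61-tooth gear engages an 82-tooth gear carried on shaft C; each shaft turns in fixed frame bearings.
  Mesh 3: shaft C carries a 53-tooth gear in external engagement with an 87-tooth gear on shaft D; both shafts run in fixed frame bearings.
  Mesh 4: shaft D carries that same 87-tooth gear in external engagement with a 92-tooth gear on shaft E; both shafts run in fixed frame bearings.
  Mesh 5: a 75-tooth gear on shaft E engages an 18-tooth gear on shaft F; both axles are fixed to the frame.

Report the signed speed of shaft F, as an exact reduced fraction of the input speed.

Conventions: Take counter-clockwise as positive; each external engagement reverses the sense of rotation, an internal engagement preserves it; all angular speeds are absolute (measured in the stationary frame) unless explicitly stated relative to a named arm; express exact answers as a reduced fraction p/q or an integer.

-3798775/2896896

5-mesh fixed-axis compound train (all bearings frame-fixed)
mesh 1 [47T→64T]: |ω|/ω_in = 1×47/64 = 47/64, sense flips to −
mesh 2 [61T→82T]: |ω|/ω_in = (47/64)×61/82 = 2867/5248, sense flips to +
mesh 3 [53T→87T]: |ω|/ω_in = (2867/5248)×53/87 = 151951/456576, sense flips to −
mesh 4 [87T→92T]: |ω|/ω_in = (151951/456576)×87/92 = 151951/482816, sense flips to +
mesh 5 [75T→18T]: |ω|/ω_in = (151951/482816)×75/18 = 3798775/2896896, sense flips to −
signed output speed (× input speed) = -3798775/2896896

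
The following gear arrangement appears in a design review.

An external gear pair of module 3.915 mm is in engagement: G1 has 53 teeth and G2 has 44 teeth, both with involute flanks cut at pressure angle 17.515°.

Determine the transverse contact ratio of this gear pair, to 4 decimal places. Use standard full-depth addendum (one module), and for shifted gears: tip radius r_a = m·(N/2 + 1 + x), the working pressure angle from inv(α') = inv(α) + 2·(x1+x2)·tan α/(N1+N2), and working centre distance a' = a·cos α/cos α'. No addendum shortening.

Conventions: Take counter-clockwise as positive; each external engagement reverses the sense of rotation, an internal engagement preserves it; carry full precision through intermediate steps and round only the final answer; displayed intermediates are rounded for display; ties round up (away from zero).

single-mesh involute tooth geometry (53T engaging 44T at module 3.915)
base radii: r_b1 = 98.937578, r_b2 = 82.136858
tip radii: r_a1 = 107.662500, r_a2 = 90.045000
no profile shift: α' = α, a' = a
action lengths: √(r_a1²−r_b1²) = 42.456678, √(r_a2²−r_b2²) = 36.900388
base pitch p_b = π·m·cos α = 11.729116
CR = (42.456678 + 36.900388 − 189.877500·sin 17.51500°)/11.729116 = 1.893782
contact ratio ≈ 1.8938

1.8938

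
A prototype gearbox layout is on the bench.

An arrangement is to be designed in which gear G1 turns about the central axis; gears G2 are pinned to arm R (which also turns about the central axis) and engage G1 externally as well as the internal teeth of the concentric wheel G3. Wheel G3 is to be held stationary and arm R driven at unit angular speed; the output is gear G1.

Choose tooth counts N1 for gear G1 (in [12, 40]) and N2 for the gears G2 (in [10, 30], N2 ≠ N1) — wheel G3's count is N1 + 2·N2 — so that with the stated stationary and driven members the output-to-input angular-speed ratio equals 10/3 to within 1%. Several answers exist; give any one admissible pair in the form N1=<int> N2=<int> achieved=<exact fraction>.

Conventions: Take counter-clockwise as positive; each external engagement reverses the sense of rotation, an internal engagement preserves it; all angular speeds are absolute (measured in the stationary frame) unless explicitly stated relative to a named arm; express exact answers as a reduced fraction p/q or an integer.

planetary set to be sized for 10/3 (Willis relation)
Willis with ω_ring = 0: ω_sun/ω_arm = (N1+N3)/N1; set equal to 10/3  ⇒  N3/N1 = 10/3 − 1 = 7/3
N3 = N1 + 2·N2  ⇒  N2/N1 = (N3/N1 − 1)/2 = (7/3 − 1)/2 = 2/3
smallest multiple with N1 ≥ 12 and N2 ≥ 10: k = 5  ⇒  N1 = 5·3 = 15, N2 = 5·2 = 10 (N1 ≤ 40, N2 ≤ 30, N2 ≠ N1 ✓), N3 = 15 + 2·10 = 35
check: (N1+N3)/N1 with N1 = 15, N3 = 35 gives 10/3; |achieved − target| = 0 ≤ 1/30 ✓

N1=15 N2=10 achieved=10/3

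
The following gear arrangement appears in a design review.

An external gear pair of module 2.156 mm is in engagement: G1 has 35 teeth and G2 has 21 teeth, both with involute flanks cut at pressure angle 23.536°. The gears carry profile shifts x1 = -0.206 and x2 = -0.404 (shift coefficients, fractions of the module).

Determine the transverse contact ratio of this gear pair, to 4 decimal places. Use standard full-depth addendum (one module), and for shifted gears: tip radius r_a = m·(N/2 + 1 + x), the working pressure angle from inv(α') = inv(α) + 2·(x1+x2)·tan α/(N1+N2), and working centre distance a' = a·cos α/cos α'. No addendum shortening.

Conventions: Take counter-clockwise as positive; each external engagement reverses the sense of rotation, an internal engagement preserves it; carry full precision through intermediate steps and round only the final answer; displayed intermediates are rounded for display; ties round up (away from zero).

topology: single-mesh involute geometry — m = 2.156, 35T/21T pair
base radii: r_b1 = 34.591217, r_b2 = 20.754730
tip radii: r_a1 = 39.441864, r_a2 = 23.922976
inv(α') = inv(23.536°) + 2·(-0.206-0.404)·tan α/(35+21) = 0.01529002  ⇒  α' = 20.16530°
a' = a·cos α / cos α' = 60.3680·cos 23.536°/cos 20.16530° = 58.960083
action lengths: √(r_a1²−r_b1²) = 18.950154, √(r_a2²−r_b2²) = 11.897477
base pitch p_b = π·m·cos α = 6.209801
CR = (18.950154 + 11.897477 − 58.960083·sin 20.16530°)/6.209801 = 1.694473
contact ratio ≈ 1.6945

1.6945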